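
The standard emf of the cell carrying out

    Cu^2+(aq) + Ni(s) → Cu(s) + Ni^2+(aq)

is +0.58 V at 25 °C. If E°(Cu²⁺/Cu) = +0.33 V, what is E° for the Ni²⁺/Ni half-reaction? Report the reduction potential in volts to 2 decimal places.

−0.25 V

In the reaction as written the Cu²⁺/Cu couple is reduced (cathode) and Ni²⁺/Ni is oxidized (anode), so E°cell = E°(Cu²⁺/Cu) − E°(Ni²⁺/Ni).
E°(Ni²⁺/Ni) = E°(cathode) − E°cell = +0.33 − (+0.58) = −0.25 V.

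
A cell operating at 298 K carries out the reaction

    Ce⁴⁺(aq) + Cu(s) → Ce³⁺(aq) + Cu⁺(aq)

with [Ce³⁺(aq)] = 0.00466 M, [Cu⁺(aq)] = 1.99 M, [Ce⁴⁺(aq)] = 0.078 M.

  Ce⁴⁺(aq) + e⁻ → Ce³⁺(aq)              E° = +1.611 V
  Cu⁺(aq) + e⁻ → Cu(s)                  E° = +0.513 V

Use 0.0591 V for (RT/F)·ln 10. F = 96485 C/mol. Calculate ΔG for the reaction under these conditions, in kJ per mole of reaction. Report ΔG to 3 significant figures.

−111 kJ/mol

The standard cell potential is +1.611 − (+0.513) = +1.098 V, with n = 1 electron in the balanced equation.
Here Q = ([Ce³⁺(aq)]·[Cu⁺(aq)]) / [Ce⁴⁺(aq)] = 0.119 (log Q = −0.925), giving E = +1.098 − (0.0591/1)·(−0.925) = +1.1527 V.
ΔG = −nFE = −(1)(96485)(+1.1527) J/mol = −111 kJ/mol.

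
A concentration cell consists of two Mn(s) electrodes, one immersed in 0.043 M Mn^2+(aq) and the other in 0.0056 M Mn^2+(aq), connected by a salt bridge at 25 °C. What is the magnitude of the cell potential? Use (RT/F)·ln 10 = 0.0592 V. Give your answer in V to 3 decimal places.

For a concentration cell E°cell = 0, since both electrodes use the same couple.
The compartment with the higher Mn^2+(aq) concentration (0.043 M) acts as the cathode; ions are reduced there and produced at the dilute (0.0056 M) anode.
With n = 2, Ecell = −(0.0592/2)·log([dilute]/[conc]) = −(0.0592/2)·log(0.0056/0.043) = +0.026 V.

0.026 V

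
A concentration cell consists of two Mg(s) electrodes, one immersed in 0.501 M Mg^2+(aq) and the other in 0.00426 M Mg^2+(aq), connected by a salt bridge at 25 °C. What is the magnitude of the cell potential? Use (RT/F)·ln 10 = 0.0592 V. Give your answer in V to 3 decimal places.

0.061 V

For a concentration cell E°cell = 0, since both electrodes use the same couple.
The compartment with the higher Mg^2+(aq) concentration (0.501 M) acts as the cathode; ions are reduced there and produced at the dilute (0.00426 M) anode.
With n = 2, Ecell = −(0.0592/2)·log([dilute]/[conc]) = −(0.0592/2)·log(0.00426/0.501) = +0.061 V.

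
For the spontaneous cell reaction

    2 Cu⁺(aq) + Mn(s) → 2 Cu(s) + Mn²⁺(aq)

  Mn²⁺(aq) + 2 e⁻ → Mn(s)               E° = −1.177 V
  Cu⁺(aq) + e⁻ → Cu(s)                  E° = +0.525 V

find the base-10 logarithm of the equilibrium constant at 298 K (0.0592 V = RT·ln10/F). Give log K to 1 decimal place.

The Cu⁺/Cu couple is reduced (cathode); E°cell = +0.525 − (−1.177) = +1.702 V with n = 2.
At equilibrium E = 0, so log K = nE°cell / 0.0592 = (2)(+1.702) / 0.0592 = 57.5.

log K = 57.5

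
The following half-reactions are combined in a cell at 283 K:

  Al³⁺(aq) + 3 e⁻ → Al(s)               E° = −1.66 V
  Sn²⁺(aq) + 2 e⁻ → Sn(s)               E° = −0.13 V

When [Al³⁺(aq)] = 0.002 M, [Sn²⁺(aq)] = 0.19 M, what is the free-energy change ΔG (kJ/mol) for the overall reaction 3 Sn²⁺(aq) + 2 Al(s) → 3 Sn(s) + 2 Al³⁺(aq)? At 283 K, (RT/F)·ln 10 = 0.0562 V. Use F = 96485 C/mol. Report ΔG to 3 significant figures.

−903 kJ/mol

E°cell = −0.13 − (−1.66) = +1.53 V; the balanced reaction transfers n = 6 electrons.
The reaction quotient is [Al³⁺(aq)]^2 / [Sn²⁺(aq)]^3 = 0.000583; by Nernst, E = +1.53 − (0.0562/6)(−3.234) = +1.5603 V.
Finally ΔG = −nFE = −(6)(96485 C/mol)(+1.5603 V) = −903 kJ/mol.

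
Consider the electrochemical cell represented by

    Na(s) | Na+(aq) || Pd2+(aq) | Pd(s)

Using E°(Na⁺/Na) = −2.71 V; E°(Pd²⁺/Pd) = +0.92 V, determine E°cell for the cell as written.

By convention the left-hand electrode in cell notation is the anode (oxidation) and the right-hand electrode is the cathode (reduction).
E°cell = E°(right) − E°(left) = +0.92 − (−2.71) = +3.63 V.

+3.63 V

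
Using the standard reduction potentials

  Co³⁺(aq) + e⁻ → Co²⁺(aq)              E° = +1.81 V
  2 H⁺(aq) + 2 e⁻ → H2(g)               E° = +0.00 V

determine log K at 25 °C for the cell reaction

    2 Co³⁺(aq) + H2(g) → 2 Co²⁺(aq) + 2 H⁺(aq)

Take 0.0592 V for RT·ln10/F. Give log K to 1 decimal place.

The Co³⁺/Co²⁺ couple is reduced (cathode); E°cell = +1.81 − (+0.00) = +1.81 V with n = 2.
At equilibrium E = 0, so log K = nE°cell / 0.0592 = (2)(+1.81) / 0.0592 = 61.1.

log K = 61.1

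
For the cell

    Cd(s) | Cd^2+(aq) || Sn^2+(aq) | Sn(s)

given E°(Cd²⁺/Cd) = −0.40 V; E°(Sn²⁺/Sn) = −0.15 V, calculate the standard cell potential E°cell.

+0.25 V

By convention the left-hand electrode in cell notation is the anode (oxidation) and the right-hand electrode is the cathode (reduction).
E°cell = E°(right) − E°(left) = −0.15 − (−0.40) = +0.25 V.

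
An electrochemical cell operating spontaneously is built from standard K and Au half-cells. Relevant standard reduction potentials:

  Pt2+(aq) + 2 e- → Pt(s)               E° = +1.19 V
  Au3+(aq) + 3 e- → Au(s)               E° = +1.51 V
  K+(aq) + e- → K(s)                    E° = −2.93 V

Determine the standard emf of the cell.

Of the two couples in this cell, the one with the more positive reduction potential is reduced at the cathode: here that is Au³⁺/Au (+1.51 V); K⁺/K (−2.93 V) is the anode.
E°cell = E°(cathode) − E°(anode) = +1.51 − (−2.93) = +4.44 V.

+4.44 V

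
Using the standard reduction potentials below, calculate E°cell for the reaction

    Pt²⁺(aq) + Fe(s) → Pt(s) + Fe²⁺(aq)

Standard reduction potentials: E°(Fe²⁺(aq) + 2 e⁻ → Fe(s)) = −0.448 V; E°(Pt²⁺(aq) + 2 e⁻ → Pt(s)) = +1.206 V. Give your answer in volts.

Pt²⁺(aq) gains electrons, so the Pt²⁺/Pt couple is the cathode; the Fe²⁺/Fe couple is the anode.
E°cell = E°(cathode) − E°(anode) = +1.206 − (−0.448) = +1.654 V.
The positive value indicates the reaction is spontaneous as written.

+1.654 V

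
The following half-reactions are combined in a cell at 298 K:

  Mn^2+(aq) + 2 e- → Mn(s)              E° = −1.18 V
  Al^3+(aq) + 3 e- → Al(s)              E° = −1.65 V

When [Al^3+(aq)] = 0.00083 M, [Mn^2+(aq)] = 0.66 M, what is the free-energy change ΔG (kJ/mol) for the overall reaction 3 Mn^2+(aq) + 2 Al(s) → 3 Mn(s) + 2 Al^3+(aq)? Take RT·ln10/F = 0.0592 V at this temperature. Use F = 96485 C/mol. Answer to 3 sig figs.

The standard cell potential is −1.18 − (−1.65) = +0.47 V, with n = 6 electrons in the balanced equation.
Here Q = [Al^3+(aq)]^2 / [Mn^2+(aq)]^3 = 2.4×10^−6 (log Q = −5.620), giving E = +0.47 − (0.0592/6)·(−5.620) = +0.5255 V.
ΔG = −nFE = −(6)(96485)(+0.5255) J/mol = −304 kJ/mol.

−304 kJ/mol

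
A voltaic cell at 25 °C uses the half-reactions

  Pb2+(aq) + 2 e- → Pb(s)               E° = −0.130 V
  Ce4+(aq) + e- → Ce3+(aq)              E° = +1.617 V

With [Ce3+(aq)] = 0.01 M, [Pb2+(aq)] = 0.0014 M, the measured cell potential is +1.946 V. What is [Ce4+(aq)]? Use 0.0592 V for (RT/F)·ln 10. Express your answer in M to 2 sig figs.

0.86 M

Ce⁴⁺/Ce³⁺ is the cathode (higher E°); E°cell = +1.617 − (−0.130) = +1.747 V with n = 2.
Rearranging E = E° − (0.0592/n)·log Q gives log Q = 2(+1.747 − (+1.946))/0.0592 = −6.723.
For 2 Ce4+(aq) + Pb(s) → 2 Ce3+(aq) + Pb2+(aq), the reaction quotient is Q = ([Ce3+(aq)]^2·[Pb2+(aq)]) / [Ce4+(aq)]^2.
Substituting the known concentrations and solving, log [Ce4+(aq)] = −0.065 and [Ce4+(aq)] = 0.86 M.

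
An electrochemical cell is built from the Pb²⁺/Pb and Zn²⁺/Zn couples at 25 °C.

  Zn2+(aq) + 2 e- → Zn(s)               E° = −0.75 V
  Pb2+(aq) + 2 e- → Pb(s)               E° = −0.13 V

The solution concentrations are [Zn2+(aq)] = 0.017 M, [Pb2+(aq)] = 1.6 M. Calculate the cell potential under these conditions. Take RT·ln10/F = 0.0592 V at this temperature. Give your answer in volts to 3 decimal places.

Since E°(Pb²⁺/Pb) > E°(Zn²⁺/Zn), Pb²⁺/Pb serves as the cathode.
E°cell = −0.13 − (−0.75) = +0.62 V, with n = 2 electrons transferred.
The balanced reaction is Pb2+(aq) + Zn(s) → Pb(s) + Zn2+(aq), so Q = [Zn2+(aq)] / [Pb2+(aq)] = 0.0106 and log Q = −1.974.
By the Nernst equation, E = +0.62 − (0.0592/2)·(−1.974) = +0.678 V.

+0.678 V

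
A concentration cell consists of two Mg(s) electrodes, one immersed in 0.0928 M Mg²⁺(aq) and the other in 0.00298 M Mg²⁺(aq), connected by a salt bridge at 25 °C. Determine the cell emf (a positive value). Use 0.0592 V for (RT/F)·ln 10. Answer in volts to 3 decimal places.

For a concentration cell E°cell = 0, since both electrodes use the same couple.
The compartment with the higher Mg²⁺(aq) concentration (0.0928 M) acts as the cathode; ions are reduced there and produced at the dilute (0.00298 M) anode.
With n = 2, Ecell = −(0.0592/2)·log([dilute]/[conc]) = −(0.0592/2)·log(0.00298/0.0928) = +0.044 V.

0.044 V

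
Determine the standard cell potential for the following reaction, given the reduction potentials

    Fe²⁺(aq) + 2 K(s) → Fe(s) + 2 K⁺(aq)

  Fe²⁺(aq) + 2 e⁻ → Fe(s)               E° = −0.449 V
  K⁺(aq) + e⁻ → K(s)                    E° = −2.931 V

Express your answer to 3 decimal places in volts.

In the reaction as written, Fe²⁺(aq) is reduced (cathode) and K⁺(aq) is produced by oxidation at the anode.
E°cell = E°(cathode) − E°(anode) = −0.449 − (−2.931) = +2.482 V.

+2.482 V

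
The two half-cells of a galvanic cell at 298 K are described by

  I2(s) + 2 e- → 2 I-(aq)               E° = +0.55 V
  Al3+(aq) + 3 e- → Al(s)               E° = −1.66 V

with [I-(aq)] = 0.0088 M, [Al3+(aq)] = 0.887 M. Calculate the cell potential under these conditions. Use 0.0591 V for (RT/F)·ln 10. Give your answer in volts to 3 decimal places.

+2.333 V

The I₂/I⁻ couple has the more positive E°, so it is the cathode; Al³⁺/Al is the anode.
E°cell = +0.55 − (−1.66) = +2.21 V, with n = 6 electrons transferred.
Balancing gives 3 I2(s) + 2 Al(s) → 6 I-(aq) + 2 Al3+(aq); hence Q = [I-(aq)]^6·[Al3+(aq)]^2 = 3.65×10^−13 (log Q = −12.437).
By the Nernst equation, E = +2.21 − (0.0591/6)·(−12.437) = +2.333 V.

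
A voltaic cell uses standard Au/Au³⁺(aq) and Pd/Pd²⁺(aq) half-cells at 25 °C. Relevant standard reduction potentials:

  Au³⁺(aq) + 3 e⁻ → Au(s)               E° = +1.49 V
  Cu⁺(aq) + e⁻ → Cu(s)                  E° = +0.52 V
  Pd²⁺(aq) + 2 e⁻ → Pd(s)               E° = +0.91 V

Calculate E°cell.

+0.58 V

The Au³⁺/Au couple has the higher E°, so Au ion is reduced (cathode) and Pd is oxidized (anode).
E°cell = E°(cathode) − E°(anode) = +1.49 − (+0.91) = +0.58 V.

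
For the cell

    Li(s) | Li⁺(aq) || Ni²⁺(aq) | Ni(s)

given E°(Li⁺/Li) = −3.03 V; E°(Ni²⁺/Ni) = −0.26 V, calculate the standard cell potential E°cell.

By convention the left-hand electrode in cell notation is the anode (oxidation) and the right-hand electrode is the cathode (reduction).
E°cell = E°(right) − E°(left) = −0.26 − (−3.03) = +2.77 V.

+2.77 V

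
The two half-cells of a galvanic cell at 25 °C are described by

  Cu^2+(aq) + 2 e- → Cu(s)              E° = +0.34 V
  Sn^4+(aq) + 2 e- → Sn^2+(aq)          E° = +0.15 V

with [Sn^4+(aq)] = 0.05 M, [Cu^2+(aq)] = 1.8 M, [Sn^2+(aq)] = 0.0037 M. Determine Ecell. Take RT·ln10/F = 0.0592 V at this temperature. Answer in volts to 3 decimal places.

Cu²⁺/Cu is reduced (cathode, E° = +0.34 V) and Sn⁴⁺/Sn²⁺ is oxidized (anode).
E°cell = E°cat − E°an = +0.34 − (+0.15) = +0.19 V; n = 2.
The balanced reaction is Cu^2+(aq) + Sn^2+(aq) → Cu(s) + Sn^4+(aq), so Q = [Sn^4+(aq)] / ([Cu^2+(aq)]·[Sn^2+(aq)]) = 7.51 and log Q = 0.875.
E = E° − (0.0592/n)·log Q = +0.19 − (0.0592/2)(0.875) = +0.164 V.

+0.164 V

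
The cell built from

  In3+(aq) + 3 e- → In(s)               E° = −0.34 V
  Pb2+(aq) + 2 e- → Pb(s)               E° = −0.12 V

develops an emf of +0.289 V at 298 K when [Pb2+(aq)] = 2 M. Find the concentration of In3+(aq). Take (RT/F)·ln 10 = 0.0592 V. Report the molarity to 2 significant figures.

0.00090 M

With Pb²⁺/Pb at the cathode and In³⁺/In at the anode, E°cell = −0.12 − (−0.34) = +0.22 V (n = 6).
From the Nernst equation, log Q = n(E° − E)/0.0592 = 6·(+0.22 − (+0.289))/0.0592 = −6.993.
The balanced reaction is 3 Pb2+(aq) + 2 In(s) → 3 Pb(s) + 2 In3+(aq), so Q = [In3+(aq)]^2 / [Pb2+(aq)]^3.
Substituting the known concentrations and solving, log [In3+(aq)] = −3.045 and [In3+(aq)] = 0.00090 M.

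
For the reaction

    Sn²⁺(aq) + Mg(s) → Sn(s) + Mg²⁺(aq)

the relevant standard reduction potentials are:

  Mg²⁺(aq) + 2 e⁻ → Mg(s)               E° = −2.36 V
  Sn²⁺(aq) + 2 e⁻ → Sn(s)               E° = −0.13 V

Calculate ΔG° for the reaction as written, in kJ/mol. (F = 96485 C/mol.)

−430 kJ/mol

In the reaction as written Sn²⁺(aq) is reduced, so the Sn²⁺/Sn couple is the cathode and Mg²⁺/Mg is the anode.
E°cell = −0.13 − (−2.36) = +2.23 V; balancing electrons gives n = 2.
ΔG° = −nFE°cell = −(2)(96485)(+2.23) J/mol = −430 kJ/mol.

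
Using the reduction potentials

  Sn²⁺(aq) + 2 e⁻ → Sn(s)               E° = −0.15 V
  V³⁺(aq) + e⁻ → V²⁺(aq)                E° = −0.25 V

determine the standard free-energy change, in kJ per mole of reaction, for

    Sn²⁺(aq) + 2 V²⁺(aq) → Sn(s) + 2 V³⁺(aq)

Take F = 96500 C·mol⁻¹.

−19.3 kJ/mol

In the reaction as written Sn²⁺(aq) is reduced, so the Sn²⁺/Sn couple is the cathode and V³⁺/V²⁺ is the anode.
E°cell = −0.15 − (−0.25) = +0.10 V; balancing electrons gives n = 2.
ΔG° = −nFE°cell = −(2)(96500)(+0.10) J/mol = −19.3 kJ/mol.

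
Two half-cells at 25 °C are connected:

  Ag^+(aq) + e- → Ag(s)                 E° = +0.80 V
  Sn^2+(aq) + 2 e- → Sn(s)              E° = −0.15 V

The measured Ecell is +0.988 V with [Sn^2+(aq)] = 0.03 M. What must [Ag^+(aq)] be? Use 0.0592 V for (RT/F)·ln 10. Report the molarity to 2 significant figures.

The Ag⁺/Ag couple has the larger reduction potential, so it is the cathode: E°cell = +0.80 − (−0.15) = +0.95 V and n = 2.
Since E = E° − (0.0592/n)·log Q, log Q = n(E° − E)/0.0592 = −1.284.
The balanced reaction is 2 Ag^+(aq) + Sn(s) → 2 Ag(s) + Sn^2+(aq), so Q = [Sn^2+(aq)] / [Ag^+(aq)]^2.
Substituting the known concentrations and solving, log [Ag^+(aq)] = −0.119 and [Ag^+(aq)] = 0.76 M.

0.76 M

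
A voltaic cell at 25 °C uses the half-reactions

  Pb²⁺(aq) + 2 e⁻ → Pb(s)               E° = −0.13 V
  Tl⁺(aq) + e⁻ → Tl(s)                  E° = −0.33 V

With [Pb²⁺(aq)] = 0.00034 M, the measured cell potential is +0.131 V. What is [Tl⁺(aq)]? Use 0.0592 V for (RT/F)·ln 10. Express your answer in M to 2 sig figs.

The Pb²⁺/Pb couple has the larger reduction potential, so it is the cathode: E°cell = −0.13 − (−0.33) = +0.20 V and n = 2.
From the Nernst equation, log Q = n(E° − E)/0.0592 = 2·(+0.20 − (+0.131))/0.0592 = 2.331.
The balanced reaction is Pb²⁺(aq) + 2 Tl(s) → Pb(s) + 2 Tl⁺(aq), so Q = [Tl⁺(aq)]^2 / [Pb²⁺(aq)].
Substituting the known concentrations and solving, log [Tl⁺(aq)] = −0.569 and [Tl⁺(aq)] = 0.27 M.

0.27 M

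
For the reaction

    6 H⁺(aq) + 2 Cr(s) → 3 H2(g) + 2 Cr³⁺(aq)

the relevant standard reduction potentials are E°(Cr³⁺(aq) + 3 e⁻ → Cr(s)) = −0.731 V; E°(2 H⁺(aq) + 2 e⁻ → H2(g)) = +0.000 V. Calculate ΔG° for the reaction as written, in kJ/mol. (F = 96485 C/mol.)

In the reaction as written H⁺(aq) is reduced, so the 2H⁺/H₂ couple is the cathode and Cr³⁺/Cr is the anode.
E°cell = +0.000 − (−0.731) = +0.731 V; balancing electrons gives n = 6.
ΔG° = −nFE°cell = −(6)(96485)(+0.731) J/mol = −423 kJ/mol.

−423 kJ/mol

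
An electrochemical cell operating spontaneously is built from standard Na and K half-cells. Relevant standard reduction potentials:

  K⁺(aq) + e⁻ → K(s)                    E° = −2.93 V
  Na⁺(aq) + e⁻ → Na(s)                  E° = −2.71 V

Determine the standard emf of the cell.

+0.22 V

The Na⁺/Na couple has the higher E°, so Na ion is reduced (cathode) and K is oxidized (anode).
E°cell = E°(cathode) − E°(anode) = −2.71 − (−2.93) = +0.22 V.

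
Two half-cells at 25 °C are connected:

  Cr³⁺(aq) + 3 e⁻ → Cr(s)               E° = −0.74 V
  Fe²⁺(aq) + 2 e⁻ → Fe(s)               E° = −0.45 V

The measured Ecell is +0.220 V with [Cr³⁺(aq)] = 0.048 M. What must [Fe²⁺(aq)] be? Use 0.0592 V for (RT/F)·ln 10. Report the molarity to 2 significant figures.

Fe²⁺/Fe is the cathode (higher E°); E°cell = −0.45 − (−0.74) = +0.29 V with n = 6.
Since E = E° − (0.0592/n)·log Q, log Q = n(E° − E)/0.0592 = 7.095.
Balancing electrons gives 3 Fe²⁺(aq) + 2 Cr(s) → 3 Fe(s) + 2 Cr³⁺(aq); thus Q = [Cr³⁺(aq)]^2 / [Fe²⁺(aq)]^3.
Solving for the unknown gives log [Fe²⁺(aq)] = −3.244, so [Fe²⁺(aq)] ≈ 0.00057 M.

0.00057 M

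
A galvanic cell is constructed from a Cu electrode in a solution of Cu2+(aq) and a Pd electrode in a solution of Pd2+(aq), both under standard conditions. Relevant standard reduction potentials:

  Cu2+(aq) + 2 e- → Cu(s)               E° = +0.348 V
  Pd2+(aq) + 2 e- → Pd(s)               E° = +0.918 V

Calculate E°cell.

The Pd²⁺/Pd couple has the higher E°, so Pd ion is reduced (cathode) and Cu is oxidized (anode).
E°cell = E°(cathode) − E°(anode) = +0.918 − (+0.348) = +0.570 V.

+0.570 V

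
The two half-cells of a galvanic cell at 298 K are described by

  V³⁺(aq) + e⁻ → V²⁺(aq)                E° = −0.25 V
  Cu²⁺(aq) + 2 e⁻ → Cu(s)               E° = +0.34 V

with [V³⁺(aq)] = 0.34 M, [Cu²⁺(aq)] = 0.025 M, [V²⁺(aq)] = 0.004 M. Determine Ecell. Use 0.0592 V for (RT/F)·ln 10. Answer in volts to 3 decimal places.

+0.428 V

Since E°(Cu²⁺/Cu) > E°(V³⁺/V²⁺), Cu²⁺/Cu serves as the cathode.
E°cell = E°cat − E°an = +0.34 − (−0.25) = +0.59 V; n = 2.
For the overall reaction Cu²⁺(aq) + 2 V²⁺(aq) → Cu(s) + 2 V³⁺(aq), Q = [V³⁺(aq)]^2 / ([Cu²⁺(aq)]·[V²⁺(aq)]^2) = 2.89×10^5, giving log Q = 5.461.
By the Nernst equation, E = +0.59 − (0.0592/2)·(5.461) = +0.428 V.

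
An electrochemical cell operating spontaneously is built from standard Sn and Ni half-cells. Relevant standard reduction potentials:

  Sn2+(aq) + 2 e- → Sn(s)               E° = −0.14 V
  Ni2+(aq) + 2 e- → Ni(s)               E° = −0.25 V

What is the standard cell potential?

+0.11 V

Of the two couples in this cell, the one with the more positive reduction potential is reduced at the cathode: here that is Sn²⁺/Sn (−0.14 V); Ni²⁺/Ni (−0.25 V) is the anode.
E°cell = E°(cathode) − E°(anode) = −0.14 − (−0.25) = +0.11 V.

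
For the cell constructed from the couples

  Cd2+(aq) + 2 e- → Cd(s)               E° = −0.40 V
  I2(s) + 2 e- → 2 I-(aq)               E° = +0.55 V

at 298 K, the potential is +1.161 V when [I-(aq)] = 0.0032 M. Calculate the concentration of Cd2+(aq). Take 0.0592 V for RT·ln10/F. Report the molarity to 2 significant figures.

The I₂/I⁻ couple has the larger reduction potential, so it is the cathode: E°cell = +0.55 − (−0.40) = +0.95 V and n = 2.
Since E = E° − (0.0592/n)·log Q, log Q = n(E° − E)/0.0592 = −7.128.
Balancing electrons gives I2(s) + Cd(s) → 2 I-(aq) + Cd2+(aq); thus Q = [I-(aq)]^2·[Cd2+(aq)].
Solving for the unknown gives log [Cd2+(aq)] = −2.138, so [Cd2+(aq)] ≈ 0.0073 M.

0.0073 M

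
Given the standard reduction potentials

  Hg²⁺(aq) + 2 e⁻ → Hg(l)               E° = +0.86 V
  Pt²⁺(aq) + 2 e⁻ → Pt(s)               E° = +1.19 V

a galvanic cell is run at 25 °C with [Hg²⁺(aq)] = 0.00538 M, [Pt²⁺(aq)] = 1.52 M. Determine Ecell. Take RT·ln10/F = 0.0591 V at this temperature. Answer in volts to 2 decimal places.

+0.40 V

Since E°(Pt²⁺/Pt) > E°(Hg²⁺/Hg), Pt²⁺/Pt serves as the cathode.
E°cell = +1.19 − (+0.86) = +0.33 V, with n = 2 electrons transferred.
For the overall reaction Pt²⁺(aq) + Hg(l) → Pt(s) + Hg²⁺(aq), Q = [Hg²⁺(aq)] / [Pt²⁺(aq)] = 0.00354, giving log Q = −2.451.
E = E° − (0.0591/n)·log Q = +0.33 − (0.0591/2)(−2.451) = +0.40 V.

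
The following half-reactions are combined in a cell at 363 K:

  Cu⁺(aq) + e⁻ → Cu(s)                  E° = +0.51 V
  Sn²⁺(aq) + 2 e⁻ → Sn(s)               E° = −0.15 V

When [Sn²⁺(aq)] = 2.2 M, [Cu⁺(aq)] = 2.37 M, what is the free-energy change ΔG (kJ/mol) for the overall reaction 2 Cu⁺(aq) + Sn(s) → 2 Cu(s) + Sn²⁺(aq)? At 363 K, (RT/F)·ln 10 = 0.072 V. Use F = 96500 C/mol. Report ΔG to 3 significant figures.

−130 kJ/mol

The standard cell potential is +0.51 − (−0.15) = +0.66 V, with n = 2 electrons in the balanced equation.
Q = [Sn²⁺(aq)] / [Cu⁺(aq)]^2 = 0.392, so log Q = −0.407 and E = +0.66 − (0.072/2)(−0.407) = +0.6747 V.
ΔG = −nFE = −(2)(96500)(+0.6747) J/mol = −130 kJ/mol.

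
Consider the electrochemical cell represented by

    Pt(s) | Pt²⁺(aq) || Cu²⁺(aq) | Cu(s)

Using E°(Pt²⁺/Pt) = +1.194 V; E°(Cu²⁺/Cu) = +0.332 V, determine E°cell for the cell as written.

By convention the left-hand electrode in cell notation is the anode (oxidation) and the right-hand electrode is the cathode (reduction).
E°cell = E°(right) − E°(left) = +0.332 − (+1.194) = −0.862 V.
The negative sign shows that, as written, the cell would require an external voltage to drive the reaction.

−0.862 V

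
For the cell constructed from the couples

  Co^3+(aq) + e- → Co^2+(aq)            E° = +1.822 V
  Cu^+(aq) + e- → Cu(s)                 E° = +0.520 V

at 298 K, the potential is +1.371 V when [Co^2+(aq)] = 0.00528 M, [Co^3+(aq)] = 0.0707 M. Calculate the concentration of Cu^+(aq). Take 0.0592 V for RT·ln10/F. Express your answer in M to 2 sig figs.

With Co³⁺/Co²⁺ at the cathode and Cu⁺/Cu at the anode, E°cell = +1.822 − (+0.520) = +1.302 V (n = 1).
Rearranging E = E° − (0.0592/n)·log Q gives log Q = 1(+1.302 − (+1.371))/0.0592 = −1.166.
For Co^3+(aq) + Cu(s) → Co^2+(aq) + Cu^+(aq), the reaction quotient is Q = ([Co^2+(aq)]·[Cu^+(aq)]) / [Co^3+(aq)].
Solving for the unknown gives log [Cu^+(aq)] = −0.039, so [Cu^+(aq)] ≈ 0.91 M.

0.91 M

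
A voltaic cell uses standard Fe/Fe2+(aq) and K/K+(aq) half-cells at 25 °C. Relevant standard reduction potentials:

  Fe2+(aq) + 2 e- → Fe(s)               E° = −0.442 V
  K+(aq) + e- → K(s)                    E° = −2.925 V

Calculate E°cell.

+2.483 V

The Fe²⁺/Fe couple has the higher E°, so Fe ion is reduced (cathode) and K is oxidized (anode).
E°cell = E°(cathode) − E°(anode) = −0.442 − (−2.925) = +2.483 V.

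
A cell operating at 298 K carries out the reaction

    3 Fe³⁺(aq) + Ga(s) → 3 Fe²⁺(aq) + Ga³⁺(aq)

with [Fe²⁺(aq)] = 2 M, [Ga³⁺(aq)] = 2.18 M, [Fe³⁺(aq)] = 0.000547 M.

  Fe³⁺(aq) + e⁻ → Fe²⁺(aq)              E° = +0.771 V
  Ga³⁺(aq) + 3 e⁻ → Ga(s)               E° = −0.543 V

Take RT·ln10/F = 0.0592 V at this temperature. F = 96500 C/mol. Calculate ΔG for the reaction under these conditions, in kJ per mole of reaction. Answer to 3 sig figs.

−317 kJ/mol

With Fe³⁺/Fe²⁺ reduced at the cathode, E°cell = +0.771 − (−0.543) = +1.314 V and n = 3.
The reaction quotient is ([Fe²⁺(aq)]^3·[Ga³⁺(aq)]) / [Fe³⁺(aq)]^3 = 1.07×10^11; by Nernst, E = +1.314 − (0.0592/3)(11.028) = +1.0964 V.
Then ΔG = −nFE = −3 × 96500 × +1.0964 J/mol = −317 kJ/mol.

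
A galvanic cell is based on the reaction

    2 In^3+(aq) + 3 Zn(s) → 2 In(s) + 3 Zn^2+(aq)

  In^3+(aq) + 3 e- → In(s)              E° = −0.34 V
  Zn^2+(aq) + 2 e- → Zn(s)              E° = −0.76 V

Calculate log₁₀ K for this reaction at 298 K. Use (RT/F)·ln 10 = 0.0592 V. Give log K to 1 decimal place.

log K = 42.6

The In³⁺/In couple is reduced (cathode); E°cell = −0.34 − (−0.76) = +0.42 V with n = 6.
At equilibrium E = 0, so log K = nE°cell / 0.0592 = (6)(+0.42) / 0.0592 = 42.6.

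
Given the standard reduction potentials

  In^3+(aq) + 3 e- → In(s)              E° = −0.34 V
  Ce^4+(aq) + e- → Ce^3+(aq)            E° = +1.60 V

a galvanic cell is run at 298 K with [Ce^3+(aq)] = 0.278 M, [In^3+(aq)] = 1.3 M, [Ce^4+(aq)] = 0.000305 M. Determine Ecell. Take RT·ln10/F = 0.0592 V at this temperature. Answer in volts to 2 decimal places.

+1.76 V

The Ce⁴⁺/Ce³⁺ couple has the more positive E°, so it is the cathode; In³⁺/In is the anode.
The standard potential is +1.60 − (−0.34) = +1.94 V and the balanced reaction transfers n = 3 electrons.
Balancing gives 3 Ce^4+(aq) + In(s) → 3 Ce^3+(aq) + In^3+(aq); hence Q = ([Ce^3+(aq)]^3·[In^3+(aq)]) / [Ce^4+(aq)]^3 = 9.84×10^8 (log Q = 8.993).
Applying E = E° − (RT ln10/nF)·log Q gives +1.94 − (0.0592/3)(8.993) = +1.76 V.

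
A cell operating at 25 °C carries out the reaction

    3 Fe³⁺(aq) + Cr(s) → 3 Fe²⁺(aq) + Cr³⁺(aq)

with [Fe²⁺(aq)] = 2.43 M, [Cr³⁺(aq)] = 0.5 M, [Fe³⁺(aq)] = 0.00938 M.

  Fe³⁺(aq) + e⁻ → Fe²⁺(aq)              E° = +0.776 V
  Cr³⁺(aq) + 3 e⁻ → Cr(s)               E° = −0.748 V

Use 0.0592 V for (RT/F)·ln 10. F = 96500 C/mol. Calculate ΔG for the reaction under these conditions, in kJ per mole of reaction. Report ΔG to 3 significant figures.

−402 kJ/mol

E°cell = +0.776 − (−0.748) = +1.524 V; the balanced reaction transfers n = 3 electrons.
The reaction quotient is ([Fe²⁺(aq)]^3·[Cr³⁺(aq)]) / [Fe³⁺(aq)]^3 = 8.69×10^6; by Nernst, E = +1.524 − (0.0592/3)(6.939) = +1.3871 V.
ΔG = −nFE = −(3)(96500)(+1.3871) J/mol = −402 kJ/mol.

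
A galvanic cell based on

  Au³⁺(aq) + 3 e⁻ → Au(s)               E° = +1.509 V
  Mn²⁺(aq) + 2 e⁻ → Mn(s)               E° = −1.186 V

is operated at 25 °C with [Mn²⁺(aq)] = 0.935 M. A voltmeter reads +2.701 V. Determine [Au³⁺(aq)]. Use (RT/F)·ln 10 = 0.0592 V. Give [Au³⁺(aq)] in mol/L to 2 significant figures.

1.8 M

The Au³⁺/Au couple has the larger reduction potential, so it is the cathode: E°cell = +1.509 − (−1.186) = +2.695 V and n = 6.
Rearranging E = E° − (0.0592/n)·log Q gives log Q = 6(+2.695 − (+2.701))/0.0592 = −0.608.
The balanced reaction is 2 Au³⁺(aq) + 3 Mn(s) → 2 Au(s) + 3 Mn²⁺(aq), so Q = [Mn²⁺(aq)]^3 / [Au³⁺(aq)]^2.
Solving for the unknown gives log [Au³⁺(aq)] = 0.260, so [Au³⁺(aq)] ≈ 1.8 M.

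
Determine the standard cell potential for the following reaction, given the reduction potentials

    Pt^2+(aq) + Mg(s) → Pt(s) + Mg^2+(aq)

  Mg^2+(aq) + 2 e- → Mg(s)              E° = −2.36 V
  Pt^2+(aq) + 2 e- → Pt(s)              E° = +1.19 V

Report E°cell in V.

Pt^2+(aq) gains electrons, so the Pt²⁺/Pt couple is the cathode; the Mg²⁺/Mg couple is the anode.
E°cell = E°(cathode) − E°(anode) = +1.19 − (−2.36) = +3.55 V.

+3.55 V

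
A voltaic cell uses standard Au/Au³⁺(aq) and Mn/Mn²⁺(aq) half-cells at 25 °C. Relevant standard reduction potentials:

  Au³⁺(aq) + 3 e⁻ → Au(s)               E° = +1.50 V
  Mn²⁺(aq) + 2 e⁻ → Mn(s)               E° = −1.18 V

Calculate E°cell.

+2.68 V

The Au³⁺/Au couple has the higher E°, so Au ion is reduced (cathode) and Mn is oxidized (anode).
E°cell = E°(cathode) − E°(anode) = +1.50 − (−1.18) = +2.68 V.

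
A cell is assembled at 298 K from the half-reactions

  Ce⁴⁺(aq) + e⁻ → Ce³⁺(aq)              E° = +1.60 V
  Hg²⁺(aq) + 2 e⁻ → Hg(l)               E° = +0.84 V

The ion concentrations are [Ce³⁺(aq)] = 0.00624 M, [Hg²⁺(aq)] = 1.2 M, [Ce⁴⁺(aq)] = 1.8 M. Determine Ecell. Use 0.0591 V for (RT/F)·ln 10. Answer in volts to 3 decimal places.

+0.903 V

The Ce⁴⁺/Ce³⁺ couple has the more positive E°, so it is the cathode; Hg²⁺/Hg is the anode.
E°cell = +1.60 − (+0.84) = +0.76 V, with n = 2 electrons transferred.
Balancing gives 2 Ce⁴⁺(aq) + Hg(l) → 2 Ce³⁺(aq) + Hg²⁺(aq); hence Q = ([Ce³⁺(aq)]^2·[Hg²⁺(aq)]) / [Ce⁴⁺(aq)]^2 = 1.44×10^−5 (log Q = −4.841).
By the Nernst equation, E = +0.76 − (0.0591/2)·(−4.841) = +0.903 V.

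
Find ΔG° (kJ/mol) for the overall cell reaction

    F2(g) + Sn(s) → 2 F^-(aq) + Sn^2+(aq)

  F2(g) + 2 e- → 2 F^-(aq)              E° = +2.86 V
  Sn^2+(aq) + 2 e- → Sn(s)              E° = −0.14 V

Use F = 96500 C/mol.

−579 kJ/mol

In the reaction as written F2(g) is reduced, so the F₂/F⁻ couple is the cathode and Sn²⁺/Sn is the anode.
E°cell = +2.86 − (−0.14) = +3.00 V; balancing electrons gives n = 2.
ΔG° = −nFE°cell = −(2)(96500)(+3.00) J/mol = −579 kJ/mol.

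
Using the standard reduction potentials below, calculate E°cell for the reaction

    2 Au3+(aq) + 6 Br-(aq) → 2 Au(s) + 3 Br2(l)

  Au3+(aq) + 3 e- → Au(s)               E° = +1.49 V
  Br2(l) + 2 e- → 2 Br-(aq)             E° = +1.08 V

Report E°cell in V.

+0.41 V

In the reaction as written, Au3+(aq) is reduced (cathode) and Br2(l) is produced by oxidation at the anode.
E°cell = E°(cathode) − E°(anode) = +1.49 − (+1.08) = +0.41 V.
The positive value indicates the reaction is spontaneous as written.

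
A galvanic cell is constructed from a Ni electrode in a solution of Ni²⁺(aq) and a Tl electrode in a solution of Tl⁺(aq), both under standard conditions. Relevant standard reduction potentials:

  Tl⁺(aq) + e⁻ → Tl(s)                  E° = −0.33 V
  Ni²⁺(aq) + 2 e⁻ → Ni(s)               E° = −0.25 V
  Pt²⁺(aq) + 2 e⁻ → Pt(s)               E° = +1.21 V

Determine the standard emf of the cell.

Of the two couples in this cell, the one with the more positive reduction potential is reduced at the cathode: here that is Ni²⁺/Ni (−0.25 V); Tl⁺/Tl (−0.33 V) is the anode.
E°cell = E°(cathode) − E°(anode) = −0.25 − (−0.33) = +0.08 V.

+0.08 V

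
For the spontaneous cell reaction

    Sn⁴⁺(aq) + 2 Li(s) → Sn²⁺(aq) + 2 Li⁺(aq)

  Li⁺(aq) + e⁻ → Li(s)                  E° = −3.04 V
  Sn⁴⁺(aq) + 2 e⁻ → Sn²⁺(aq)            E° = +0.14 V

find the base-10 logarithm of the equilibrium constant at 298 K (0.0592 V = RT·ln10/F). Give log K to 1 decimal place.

The Sn⁴⁺/Sn²⁺ couple is reduced (cathode); E°cell = +0.14 − (−3.04) = +3.18 V with n = 2.
At equilibrium E = 0, so log K = nE°cell / 0.0592 = (2)(+3.18) / 0.0592 = 107.4.

log K = 107.4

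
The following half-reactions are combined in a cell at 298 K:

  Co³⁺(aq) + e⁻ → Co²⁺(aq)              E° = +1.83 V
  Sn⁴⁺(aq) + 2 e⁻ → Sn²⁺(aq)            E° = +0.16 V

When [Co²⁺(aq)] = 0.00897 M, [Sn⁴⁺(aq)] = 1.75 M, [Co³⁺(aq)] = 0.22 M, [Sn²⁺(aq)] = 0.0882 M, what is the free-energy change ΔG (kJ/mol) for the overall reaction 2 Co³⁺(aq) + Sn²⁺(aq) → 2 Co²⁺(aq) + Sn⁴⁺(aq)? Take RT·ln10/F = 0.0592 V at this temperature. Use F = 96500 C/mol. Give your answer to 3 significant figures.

The standard cell potential is +1.83 − (+0.16) = +1.67 V, with n = 2 electrons in the balanced equation.
Here Q = ([Co²⁺(aq)]^2·[Sn⁴⁺(aq)]) / ([Co³⁺(aq)]^2·[Sn²⁺(aq)]) = 0.033 (log Q = −1.482), giving E = +1.67 − (0.0592/2)·(−1.482) = +1.7139 V.
ΔG = −nFE = −(2)(96500)(+1.7139) J/mol = −331 kJ/mol.

−331 kJ/mol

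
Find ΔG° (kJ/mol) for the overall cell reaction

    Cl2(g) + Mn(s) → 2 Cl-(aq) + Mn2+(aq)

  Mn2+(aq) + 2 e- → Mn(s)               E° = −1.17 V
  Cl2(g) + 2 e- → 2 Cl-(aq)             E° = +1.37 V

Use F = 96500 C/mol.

−490 kJ/mol

In the reaction as written Cl2(g) is reduced, so the Cl₂/Cl⁻ couple is the cathode and Mn²⁺/Mn is the anode.
E°cell = +1.37 − (−1.17) = +2.54 V; balancing electrons gives n = 2.
ΔG° = −nFE°cell = −(2)(96500)(+2.54) J/mol = −490 kJ/mol.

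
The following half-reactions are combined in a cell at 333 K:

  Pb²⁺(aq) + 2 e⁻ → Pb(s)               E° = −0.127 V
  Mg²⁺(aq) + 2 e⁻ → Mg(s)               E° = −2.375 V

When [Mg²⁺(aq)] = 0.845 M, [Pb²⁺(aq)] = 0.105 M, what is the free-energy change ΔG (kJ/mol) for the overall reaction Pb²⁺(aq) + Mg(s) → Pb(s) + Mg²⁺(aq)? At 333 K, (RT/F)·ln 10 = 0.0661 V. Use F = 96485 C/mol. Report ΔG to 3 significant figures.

The standard cell potential is −0.127 − (−2.375) = +2.248 V, with n = 2 electrons in the balanced equation.
Q = [Mg²⁺(aq)] / [Pb²⁺(aq)] = 8.05, so log Q = 0.906 and E = +2.248 − (0.0661/2)(0.906) = +2.2181 V.
Then ΔG = −nFE = −2 × 96485 × +2.2181 J/mol = −428 kJ/mol.

−428 kJ/mol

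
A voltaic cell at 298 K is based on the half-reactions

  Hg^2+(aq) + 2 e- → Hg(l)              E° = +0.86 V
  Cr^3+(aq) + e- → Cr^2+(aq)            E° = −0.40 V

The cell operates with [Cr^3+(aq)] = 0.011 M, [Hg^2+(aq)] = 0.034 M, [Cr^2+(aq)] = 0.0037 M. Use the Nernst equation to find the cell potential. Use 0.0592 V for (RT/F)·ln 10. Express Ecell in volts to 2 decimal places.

Hg²⁺/Hg is reduced (cathode, E° = +0.86 V) and Cr³⁺/Cr²⁺ is oxidized (anode).
E°cell = +0.86 − (−0.40) = +1.26 V, with n = 2 electrons transferred.
For the overall reaction Hg^2+(aq) + 2 Cr^2+(aq) → Hg(l) + 2 Cr^3+(aq), Q = [Cr^3+(aq)]^2 / ([Hg^2+(aq)]·[Cr^2+(aq)]^2) = 260, giving log Q = 2.415.
Applying E = E° − (RT ln10/nF)·log Q gives +1.26 − (0.0592/2)(2.415) = +1.19 V.

+1.19 V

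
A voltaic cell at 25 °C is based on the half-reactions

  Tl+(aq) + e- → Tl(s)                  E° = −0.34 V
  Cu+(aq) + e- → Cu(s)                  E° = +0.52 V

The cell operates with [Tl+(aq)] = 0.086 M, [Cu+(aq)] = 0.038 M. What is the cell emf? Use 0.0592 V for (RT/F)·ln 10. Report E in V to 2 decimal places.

Since E°(Cu⁺/Cu) > E°(Tl⁺/Tl), Cu⁺/Cu serves as the cathode.
E°cell = E°cat − E°an = +0.52 − (−0.34) = +0.86 V; n = 1.
The balanced reaction is Cu+(aq) + Tl(s) → Cu(s) + Tl+(aq), so Q = [Tl+(aq)] / [Cu+(aq)] = 2.26 and log Q = 0.355.
E = E° − (0.0592/n)·log Q = +0.86 − (0.0592/1)(0.355) = +0.84 V.

+0.84 V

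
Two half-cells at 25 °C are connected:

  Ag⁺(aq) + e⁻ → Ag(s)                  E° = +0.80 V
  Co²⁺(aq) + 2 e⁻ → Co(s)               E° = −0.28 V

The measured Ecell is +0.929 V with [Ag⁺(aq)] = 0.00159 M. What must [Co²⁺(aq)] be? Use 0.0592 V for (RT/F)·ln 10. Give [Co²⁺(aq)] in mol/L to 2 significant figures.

The Ag⁺/Ag couple has the larger reduction potential, so it is the cathode: E°cell = +0.80 − (−0.28) = +1.08 V and n = 2.
From the Nernst equation, log Q = n(E° − E)/0.0592 = 2·(+1.08 − (+0.929))/0.0592 = 5.101.
Balancing electrons gives 2 Ag⁺(aq) + Co(s) → 2 Ag(s) + Co²⁺(aq); thus Q = [Co²⁺(aq)] / [Ag⁺(aq)]^2.
Isolating [Co²⁺(aq)] in Q = 10^{5.101} yields log [Co²⁺(aq)] = −0.496, i.e. 0.32 M.

0.32 M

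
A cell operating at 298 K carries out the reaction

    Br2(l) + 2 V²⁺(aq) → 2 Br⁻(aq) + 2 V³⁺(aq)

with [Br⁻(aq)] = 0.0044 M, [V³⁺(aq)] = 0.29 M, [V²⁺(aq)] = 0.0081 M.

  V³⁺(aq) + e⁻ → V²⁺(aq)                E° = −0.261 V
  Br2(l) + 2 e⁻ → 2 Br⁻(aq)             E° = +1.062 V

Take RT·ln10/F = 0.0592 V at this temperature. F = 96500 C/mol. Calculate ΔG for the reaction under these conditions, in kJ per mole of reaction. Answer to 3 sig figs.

−265 kJ/mol

E°cell = +1.062 − (−0.261) = +1.323 V; the balanced reaction transfers n = 2 electrons.
Here Q = ([Br⁻(aq)]^2·[V³⁺(aq)]^2) / [V²⁺(aq)]^2 = 0.0248 (log Q = −1.605), giving E = +1.323 − (0.0592/2)·(−1.605) = +1.3705 V.
ΔG = −nFE = −(2)(96500)(+1.3705) J/mol = −265 kJ/mol.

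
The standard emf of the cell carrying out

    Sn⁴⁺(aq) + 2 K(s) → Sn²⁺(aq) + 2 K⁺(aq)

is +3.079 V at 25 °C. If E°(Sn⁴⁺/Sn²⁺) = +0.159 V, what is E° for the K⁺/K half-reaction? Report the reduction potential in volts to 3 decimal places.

−2.920 V

In the reaction as written the Sn⁴⁺/Sn²⁺ couple is reduced (cathode) and K⁺/K is oxidized (anode), so E°cell = E°(Sn⁴⁺/Sn²⁺) − E°(K⁺/K).
E°(K⁺/K) = E°(cathode) − E°cell = +0.159 − (+3.079) = −2.920 V.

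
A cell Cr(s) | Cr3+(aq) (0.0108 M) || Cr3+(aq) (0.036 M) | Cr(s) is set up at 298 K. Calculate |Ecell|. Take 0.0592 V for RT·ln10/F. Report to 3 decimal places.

0.010 V

For a concentration cell E°cell = 0, since both electrodes use the same couple.
The compartment with the higher Cr3+(aq) concentration (0.036 M) acts as the cathode; ions are reduced there and produced at the dilute (0.0108 M) anode.
With n = 3, Ecell = −(0.0592/3)·log([dilute]/[conc]) = −(0.0592/3)·log(0.0108/0.036) = +0.010 V.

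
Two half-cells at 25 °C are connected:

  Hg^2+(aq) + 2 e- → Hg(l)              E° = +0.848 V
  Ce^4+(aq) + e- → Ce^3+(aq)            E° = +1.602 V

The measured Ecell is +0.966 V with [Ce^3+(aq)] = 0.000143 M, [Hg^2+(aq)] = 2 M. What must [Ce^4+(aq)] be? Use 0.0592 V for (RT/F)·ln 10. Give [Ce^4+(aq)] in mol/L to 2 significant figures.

The Ce⁴⁺/Ce³⁺ couple has the larger reduction potential, so it is the cathode: E°cell = +1.602 − (+0.848) = +0.754 V and n = 2.
Since E = E° − (0.0592/n)·log Q, log Q = n(E° − E)/0.0592 = −7.162.
For 2 Ce^4+(aq) + Hg(l) → 2 Ce^3+(aq) + Hg^2+(aq), the reaction quotient is Q = ([Ce^3+(aq)]^2·[Hg^2+(aq)]) / [Ce^4+(aq)]^2.
Isolating [Ce^4+(aq)] in Q = 10^{−7.162} yields log [Ce^4+(aq)] = −0.113, i.e. 0.77 M.

0.77 M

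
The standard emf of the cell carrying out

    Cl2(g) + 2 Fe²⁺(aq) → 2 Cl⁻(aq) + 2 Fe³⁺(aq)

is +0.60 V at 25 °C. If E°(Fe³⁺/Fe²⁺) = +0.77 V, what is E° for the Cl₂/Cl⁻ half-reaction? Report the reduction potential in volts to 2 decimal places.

In the reaction as written the Cl₂/Cl⁻ couple is reduced (cathode) and Fe³⁺/Fe²⁺ is oxidized (anode), so E°cell = E°(Cl₂/Cl⁻) − E°(Fe³⁺/Fe²⁺).
E°(Cl₂/Cl⁻) = E°cell + E°(anode) = +0.60 + (+0.77) = +1.37 V.

+1.37 V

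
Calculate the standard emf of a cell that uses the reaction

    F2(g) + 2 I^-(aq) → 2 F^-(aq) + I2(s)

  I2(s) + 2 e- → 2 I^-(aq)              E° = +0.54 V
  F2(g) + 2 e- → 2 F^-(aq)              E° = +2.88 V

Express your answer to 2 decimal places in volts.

+2.34 V

F2(g) gains electrons, so the F₂/F⁻ couple is the cathode; the I₂/I⁻ couple is the anode.
E°cell = E°(cathode) − E°(anode) = +2.88 − (+0.54) = +2.34 V.
The positive value indicates the reaction is spontaneous as written.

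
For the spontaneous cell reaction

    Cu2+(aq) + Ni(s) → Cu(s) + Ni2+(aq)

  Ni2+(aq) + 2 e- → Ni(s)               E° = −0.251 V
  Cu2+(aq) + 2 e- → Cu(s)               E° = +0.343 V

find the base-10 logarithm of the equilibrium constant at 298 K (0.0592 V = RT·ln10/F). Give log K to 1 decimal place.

The Cu²⁺/Cu couple is reduced (cathode); E°cell = +0.343 − (−0.251) = +0.594 V with n = 2.
At equilibrium E = 0, so log K = nE°cell / 0.0592 = (2)(+0.594) / 0.0592 = 20.1.

log K = 20.1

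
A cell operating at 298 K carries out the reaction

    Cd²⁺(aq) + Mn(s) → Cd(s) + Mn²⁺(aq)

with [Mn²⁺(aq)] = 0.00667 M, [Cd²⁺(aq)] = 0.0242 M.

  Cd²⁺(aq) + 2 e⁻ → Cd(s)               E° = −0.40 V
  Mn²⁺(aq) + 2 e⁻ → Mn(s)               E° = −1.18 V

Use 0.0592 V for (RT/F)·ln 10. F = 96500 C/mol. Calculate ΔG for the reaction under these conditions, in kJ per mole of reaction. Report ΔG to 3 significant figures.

E°cell = −0.40 − (−1.18) = +0.78 V; the balanced reaction transfers n = 2 electrons.
The reaction quotient is [Mn²⁺(aq)] / [Cd²⁺(aq)] = 0.276; by Nernst, E = +0.78 − (0.0592/2)(−0.560) = +0.7966 V.
ΔG = −nFE = −(2)(96500)(+0.7966) J/mol = −154 kJ/mol.

−154 kJ/mol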